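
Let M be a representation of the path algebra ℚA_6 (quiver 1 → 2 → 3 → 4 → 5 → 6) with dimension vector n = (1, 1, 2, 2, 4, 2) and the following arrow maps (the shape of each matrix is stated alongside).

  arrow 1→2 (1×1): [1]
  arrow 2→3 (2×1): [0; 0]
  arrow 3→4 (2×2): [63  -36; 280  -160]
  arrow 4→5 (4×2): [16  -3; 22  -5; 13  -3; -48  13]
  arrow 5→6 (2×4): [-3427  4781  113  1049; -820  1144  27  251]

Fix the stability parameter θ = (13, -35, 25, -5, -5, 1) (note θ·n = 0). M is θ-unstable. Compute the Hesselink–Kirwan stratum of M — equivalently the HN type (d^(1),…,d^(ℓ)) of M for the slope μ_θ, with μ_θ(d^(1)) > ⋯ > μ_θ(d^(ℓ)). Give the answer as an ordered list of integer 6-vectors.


Barcode: M ≅ I[1,2], I[3,3], I[3,6], I[4,5], I[5,5], I[5,6]. HN layers by μ_θ (5 steps, strictly decreasing):
  μ^(1)=25; μ^(2)=4; μ^(3)=1; μ^(4)=-5; μ^(5)=-11

((0, 0, 1, 0, 0, 0); (0, 0, 1, 1, 1, 1); (0, 0, 0, 0, 0, 1); (0, 0, 0, 1, 3, 0); (1, 1, 0, 0, 0, 0))


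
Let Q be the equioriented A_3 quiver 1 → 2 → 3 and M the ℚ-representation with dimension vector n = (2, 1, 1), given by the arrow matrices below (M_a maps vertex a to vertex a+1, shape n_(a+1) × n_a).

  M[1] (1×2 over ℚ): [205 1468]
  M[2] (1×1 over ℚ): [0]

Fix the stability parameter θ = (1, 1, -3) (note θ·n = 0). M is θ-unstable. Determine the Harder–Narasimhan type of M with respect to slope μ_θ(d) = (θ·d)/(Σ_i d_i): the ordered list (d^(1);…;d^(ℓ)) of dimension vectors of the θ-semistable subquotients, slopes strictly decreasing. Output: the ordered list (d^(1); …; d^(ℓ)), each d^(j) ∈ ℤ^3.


Interval decomposition of M: I[1,1], I[1,2], I[3,3].
HN type (ℓ=2): μ^(1)=1; μ^(2)=-3

((2, 1, 0); (0, 0, 1))


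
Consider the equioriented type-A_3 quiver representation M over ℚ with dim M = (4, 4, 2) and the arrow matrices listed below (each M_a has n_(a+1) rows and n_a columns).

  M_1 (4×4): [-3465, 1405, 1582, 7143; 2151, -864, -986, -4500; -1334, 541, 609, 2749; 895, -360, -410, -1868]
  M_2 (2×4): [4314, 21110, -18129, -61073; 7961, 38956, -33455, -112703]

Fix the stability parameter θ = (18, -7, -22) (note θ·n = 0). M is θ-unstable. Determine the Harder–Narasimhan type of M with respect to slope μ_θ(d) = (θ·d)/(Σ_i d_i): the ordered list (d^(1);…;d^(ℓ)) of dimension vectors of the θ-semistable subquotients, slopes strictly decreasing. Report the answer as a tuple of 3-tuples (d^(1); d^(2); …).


Via rank(M_{q-1}∘⋯∘M_p): M ≅ I[1,1], I[1,2], I[1,3]^2, I[2,2].
μ_θ-semistable layers: μ^(1)=18; μ^(2)=11/2; μ^(3)=-11/3; μ^(4)=-7

((1, 0, 0); (1, 1, 0); (2, 2, 2); (0, 1, 0))


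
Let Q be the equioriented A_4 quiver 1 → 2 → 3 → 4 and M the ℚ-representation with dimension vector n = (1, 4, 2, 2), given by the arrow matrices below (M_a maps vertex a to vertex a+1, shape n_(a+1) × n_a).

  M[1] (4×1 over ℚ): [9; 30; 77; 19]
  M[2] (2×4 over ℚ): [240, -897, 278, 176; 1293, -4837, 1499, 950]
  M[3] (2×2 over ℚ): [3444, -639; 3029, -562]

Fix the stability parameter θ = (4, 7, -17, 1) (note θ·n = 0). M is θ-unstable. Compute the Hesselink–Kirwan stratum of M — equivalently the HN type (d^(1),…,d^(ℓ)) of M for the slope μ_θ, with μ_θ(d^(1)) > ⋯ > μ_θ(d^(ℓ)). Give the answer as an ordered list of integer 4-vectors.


Barcode: M ≅ I[1,2], I[2,2], I[2,4]^2. HN layers by μ_θ (4 steps, strictly decreasing):
  μ^(1)=7; μ^(2)=4; μ^(3)=1; μ^(4)=-5

((0, 2, 0, 0); (1, 0, 0, 0); (0, 0, 0, 2); (0, 2, 2, 0))


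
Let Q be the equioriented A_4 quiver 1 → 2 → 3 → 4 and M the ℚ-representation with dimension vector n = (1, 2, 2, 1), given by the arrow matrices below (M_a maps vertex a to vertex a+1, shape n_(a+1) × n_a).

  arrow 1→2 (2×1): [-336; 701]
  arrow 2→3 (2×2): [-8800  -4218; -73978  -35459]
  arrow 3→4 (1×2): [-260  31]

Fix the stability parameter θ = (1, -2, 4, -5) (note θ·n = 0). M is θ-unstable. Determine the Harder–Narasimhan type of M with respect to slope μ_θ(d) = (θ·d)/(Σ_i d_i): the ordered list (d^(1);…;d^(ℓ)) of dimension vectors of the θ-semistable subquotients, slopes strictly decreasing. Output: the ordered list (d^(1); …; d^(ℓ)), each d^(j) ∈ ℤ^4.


Barcode: M ≅ I[1,4], I[2,3]. HN layers by μ_θ (3 steps, strictly decreasing):
  μ^(1)=4; μ^(2)=-1/2; μ^(3)=-2

((0, 0, 1, 0); (1, 1, 1, 1); (0, 1, 0, 0))


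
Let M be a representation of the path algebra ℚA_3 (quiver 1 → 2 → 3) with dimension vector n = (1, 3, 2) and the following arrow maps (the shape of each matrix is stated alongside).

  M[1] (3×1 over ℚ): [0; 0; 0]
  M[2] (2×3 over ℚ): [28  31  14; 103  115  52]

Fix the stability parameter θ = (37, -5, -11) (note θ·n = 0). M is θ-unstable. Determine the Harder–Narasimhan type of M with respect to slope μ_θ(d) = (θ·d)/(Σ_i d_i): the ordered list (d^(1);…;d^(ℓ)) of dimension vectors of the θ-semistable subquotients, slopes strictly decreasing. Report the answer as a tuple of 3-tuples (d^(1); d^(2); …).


Barcode: M ≅ I[1,1], I[2,2], I[2,3]^2. HN layers by μ_θ (3 steps, strictly decreasing):
  μ^(1)=37; μ^(2)=-5; μ^(3)=-8

((1, 0, 0); (0, 1, 0); (0, 2, 2))


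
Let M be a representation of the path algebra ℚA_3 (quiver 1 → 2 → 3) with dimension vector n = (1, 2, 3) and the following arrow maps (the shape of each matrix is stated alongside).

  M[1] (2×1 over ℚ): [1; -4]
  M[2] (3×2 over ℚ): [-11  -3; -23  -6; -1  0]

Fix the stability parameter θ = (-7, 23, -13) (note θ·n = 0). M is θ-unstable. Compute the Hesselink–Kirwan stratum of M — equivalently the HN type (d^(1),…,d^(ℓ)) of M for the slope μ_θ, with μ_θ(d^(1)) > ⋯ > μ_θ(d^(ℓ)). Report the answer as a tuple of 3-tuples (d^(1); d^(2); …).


Barcode: M ≅ I[1,3], I[2,3], I[3,3]. HN layers by μ_θ (3 steps, strictly decreasing):
  μ^(1)=5; μ^(2)=-7; μ^(3)=-13

((0, 2, 2); (1, 0, 0); (0, 0, 1))


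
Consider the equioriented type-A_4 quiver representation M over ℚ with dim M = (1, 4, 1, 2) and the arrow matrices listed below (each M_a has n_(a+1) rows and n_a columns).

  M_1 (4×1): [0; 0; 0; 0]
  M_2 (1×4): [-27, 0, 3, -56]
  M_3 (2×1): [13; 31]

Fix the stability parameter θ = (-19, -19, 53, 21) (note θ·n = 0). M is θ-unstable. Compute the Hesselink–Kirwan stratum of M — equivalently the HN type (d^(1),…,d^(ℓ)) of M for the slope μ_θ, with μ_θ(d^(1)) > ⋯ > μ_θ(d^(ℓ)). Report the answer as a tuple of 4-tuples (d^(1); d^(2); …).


Barcode: M ≅ I[1,1], I[2,2]^3, I[2,4], I[4,4]. HN layers by μ_θ (3 steps, strictly decreasing):
  μ^(1)=37; μ^(2)=21; μ^(3)=-19

((0, 0, 1, 1); (0, 0, 0, 1); (1, 4, 0, 0))


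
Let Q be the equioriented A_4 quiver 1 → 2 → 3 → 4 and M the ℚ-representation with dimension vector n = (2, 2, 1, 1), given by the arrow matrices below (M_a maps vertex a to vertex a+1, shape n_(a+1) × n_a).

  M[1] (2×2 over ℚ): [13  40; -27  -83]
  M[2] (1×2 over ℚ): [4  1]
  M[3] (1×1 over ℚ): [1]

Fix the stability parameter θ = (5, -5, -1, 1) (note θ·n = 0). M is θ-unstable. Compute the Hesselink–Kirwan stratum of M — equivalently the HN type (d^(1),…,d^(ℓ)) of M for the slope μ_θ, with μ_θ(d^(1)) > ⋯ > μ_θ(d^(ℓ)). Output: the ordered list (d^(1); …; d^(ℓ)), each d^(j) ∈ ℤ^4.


Interval decomposition of M: I[1,2], I[1,4].
HN type (ℓ=3): μ^(1)=1; μ^(2)=0; μ^(3)=-1/3

((0, 0, 0, 1); (1, 1, 0, 0); (1, 1, 1, 0))


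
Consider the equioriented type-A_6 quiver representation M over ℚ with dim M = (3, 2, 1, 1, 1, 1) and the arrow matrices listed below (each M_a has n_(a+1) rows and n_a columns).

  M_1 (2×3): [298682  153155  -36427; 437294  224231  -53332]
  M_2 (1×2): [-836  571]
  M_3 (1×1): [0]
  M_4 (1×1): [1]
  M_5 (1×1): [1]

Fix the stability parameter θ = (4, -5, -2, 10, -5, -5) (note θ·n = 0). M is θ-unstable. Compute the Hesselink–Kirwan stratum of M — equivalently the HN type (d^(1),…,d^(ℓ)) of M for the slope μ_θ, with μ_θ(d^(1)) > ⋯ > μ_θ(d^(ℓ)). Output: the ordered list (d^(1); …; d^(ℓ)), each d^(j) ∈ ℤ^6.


Interval decomposition of M: I[1,1], I[1,2], I[1,3], I[4,6].
HN type (ℓ=4): μ^(1)=4; μ^(2)=0; μ^(3)=-1/2; μ^(4)=-1

((1, 0, 0, 0, 0, 0); (0, 0, 0, 1, 1, 1); (1, 1, 0, 0, 0, 0); (1, 1, 1, 0, 0, 0))


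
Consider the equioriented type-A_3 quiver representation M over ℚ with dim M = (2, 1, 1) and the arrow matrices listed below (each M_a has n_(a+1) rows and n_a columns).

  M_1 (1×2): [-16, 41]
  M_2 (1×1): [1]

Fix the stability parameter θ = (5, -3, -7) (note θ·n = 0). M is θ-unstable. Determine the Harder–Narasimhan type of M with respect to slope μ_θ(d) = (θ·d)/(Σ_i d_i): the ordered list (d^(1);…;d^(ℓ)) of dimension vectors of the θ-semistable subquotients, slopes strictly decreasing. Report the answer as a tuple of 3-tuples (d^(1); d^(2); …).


Barcode: M ≅ I[1,1], I[1,3]. HN layers by μ_θ (2 steps, strictly decreasing):
  μ^(1)=5; μ^(2)=-5/3

((1, 0, 0); (1, 1, 1))


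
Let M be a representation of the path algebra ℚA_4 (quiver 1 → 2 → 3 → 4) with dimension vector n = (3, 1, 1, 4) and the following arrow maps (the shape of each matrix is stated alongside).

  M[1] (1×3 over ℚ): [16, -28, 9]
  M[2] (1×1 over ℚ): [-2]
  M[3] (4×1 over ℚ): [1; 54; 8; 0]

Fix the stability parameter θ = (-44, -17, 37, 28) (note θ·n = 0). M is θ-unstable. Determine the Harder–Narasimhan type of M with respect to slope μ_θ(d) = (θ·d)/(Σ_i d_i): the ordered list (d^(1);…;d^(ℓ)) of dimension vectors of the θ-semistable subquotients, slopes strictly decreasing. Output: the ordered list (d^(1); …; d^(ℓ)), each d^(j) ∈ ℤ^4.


Interval decomposition of M: I[1,1]^2, I[1,4], I[4,4]^3.
HN type (ℓ=4): μ^(1)=65/2; μ^(2)=28; μ^(3)=-17; μ^(4)=-44

((0, 0, 1, 1); (0, 0, 0, 3); (0, 1, 0, 0); (3, 0, 0, 0))


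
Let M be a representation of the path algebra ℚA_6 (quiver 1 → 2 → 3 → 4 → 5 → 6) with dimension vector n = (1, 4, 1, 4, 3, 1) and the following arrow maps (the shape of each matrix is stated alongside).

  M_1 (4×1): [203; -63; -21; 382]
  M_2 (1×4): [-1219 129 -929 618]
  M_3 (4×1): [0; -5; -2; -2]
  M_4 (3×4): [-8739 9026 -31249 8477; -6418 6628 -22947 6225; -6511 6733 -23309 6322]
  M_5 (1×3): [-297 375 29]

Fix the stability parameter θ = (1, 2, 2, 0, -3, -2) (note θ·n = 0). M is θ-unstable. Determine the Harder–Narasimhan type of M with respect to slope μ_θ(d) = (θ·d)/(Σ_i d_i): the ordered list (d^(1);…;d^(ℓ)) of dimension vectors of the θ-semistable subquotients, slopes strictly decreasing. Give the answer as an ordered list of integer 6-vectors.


Via rank(M_{q-1}∘⋯∘M_p): M ≅ I[1,6], I[2,2]^3, I[4,4], I[4,5]^2.
μ_θ-semistable layers: μ^(1)=2; μ^(2)=0; μ^(3)=-3/2

((0, 3, 0, 0, 0, 0); (1, 1, 1, 2, 1, 1); (0, 0, 0, 2, 2, 0))


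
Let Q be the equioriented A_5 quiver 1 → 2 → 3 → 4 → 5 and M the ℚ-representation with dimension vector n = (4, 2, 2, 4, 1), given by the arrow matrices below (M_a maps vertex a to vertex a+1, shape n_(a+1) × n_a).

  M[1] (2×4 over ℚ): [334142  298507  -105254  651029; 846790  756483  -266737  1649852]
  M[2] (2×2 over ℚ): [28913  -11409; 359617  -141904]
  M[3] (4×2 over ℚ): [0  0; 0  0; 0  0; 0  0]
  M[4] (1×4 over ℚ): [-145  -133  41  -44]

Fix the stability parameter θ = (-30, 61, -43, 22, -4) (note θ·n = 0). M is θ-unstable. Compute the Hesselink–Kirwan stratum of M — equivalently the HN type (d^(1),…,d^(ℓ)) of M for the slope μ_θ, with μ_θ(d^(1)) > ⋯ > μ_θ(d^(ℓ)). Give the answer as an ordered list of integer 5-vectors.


Interval decomposition of M: I[1,1]^2, I[1,3]^2, I[4,4]^3, I[4,5].
HN type (ℓ=3): μ^(1)=22; μ^(2)=9; μ^(3)=-30

((0, 0, 0, 3, 0); (0, 2, 2, 1, 1); (4, 0, 0, 0, 0))


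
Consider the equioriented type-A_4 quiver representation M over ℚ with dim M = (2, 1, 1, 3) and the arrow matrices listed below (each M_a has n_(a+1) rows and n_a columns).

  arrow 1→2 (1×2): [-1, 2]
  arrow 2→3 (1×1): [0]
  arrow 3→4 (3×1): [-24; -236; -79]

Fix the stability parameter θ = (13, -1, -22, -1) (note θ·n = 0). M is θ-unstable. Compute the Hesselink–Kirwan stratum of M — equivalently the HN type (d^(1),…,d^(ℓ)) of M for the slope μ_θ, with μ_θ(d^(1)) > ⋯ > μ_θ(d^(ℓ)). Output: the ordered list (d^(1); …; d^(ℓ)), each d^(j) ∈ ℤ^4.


Barcode: M ≅ I[1,1], I[1,2], I[3,4], I[4,4]^2. HN layers by μ_θ (4 steps, strictly decreasing):
  μ^(1)=13; μ^(2)=6; μ^(3)=-1; μ^(4)=-22

((1, 0, 0, 0); (1, 1, 0, 0); (0, 0, 0, 3); (0, 0, 1, 0))


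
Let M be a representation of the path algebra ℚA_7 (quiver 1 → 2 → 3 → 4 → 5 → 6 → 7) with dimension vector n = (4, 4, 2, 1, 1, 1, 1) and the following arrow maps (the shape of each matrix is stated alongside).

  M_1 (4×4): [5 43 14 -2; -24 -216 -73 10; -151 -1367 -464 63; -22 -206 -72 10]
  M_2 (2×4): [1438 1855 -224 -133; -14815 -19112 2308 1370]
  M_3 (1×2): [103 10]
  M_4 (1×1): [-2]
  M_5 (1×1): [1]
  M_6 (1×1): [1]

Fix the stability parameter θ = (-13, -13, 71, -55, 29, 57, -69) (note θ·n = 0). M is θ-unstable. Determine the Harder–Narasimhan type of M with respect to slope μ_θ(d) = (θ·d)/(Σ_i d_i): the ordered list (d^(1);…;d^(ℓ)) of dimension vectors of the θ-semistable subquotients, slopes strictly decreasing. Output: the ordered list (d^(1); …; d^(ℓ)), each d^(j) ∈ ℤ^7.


Barcode: M ≅ I[1,1], I[1,2], I[1,3], I[1,7], I[2,2]. HN layers by μ_θ (3 steps, strictly decreasing):
  μ^(1)=71; μ^(2)=33/5; μ^(3)=-13

((0, 0, 1, 0, 0, 0, 0); (0, 0, 1, 1, 1, 1, 1); (4, 4, 0, 0, 0, 0, 0))


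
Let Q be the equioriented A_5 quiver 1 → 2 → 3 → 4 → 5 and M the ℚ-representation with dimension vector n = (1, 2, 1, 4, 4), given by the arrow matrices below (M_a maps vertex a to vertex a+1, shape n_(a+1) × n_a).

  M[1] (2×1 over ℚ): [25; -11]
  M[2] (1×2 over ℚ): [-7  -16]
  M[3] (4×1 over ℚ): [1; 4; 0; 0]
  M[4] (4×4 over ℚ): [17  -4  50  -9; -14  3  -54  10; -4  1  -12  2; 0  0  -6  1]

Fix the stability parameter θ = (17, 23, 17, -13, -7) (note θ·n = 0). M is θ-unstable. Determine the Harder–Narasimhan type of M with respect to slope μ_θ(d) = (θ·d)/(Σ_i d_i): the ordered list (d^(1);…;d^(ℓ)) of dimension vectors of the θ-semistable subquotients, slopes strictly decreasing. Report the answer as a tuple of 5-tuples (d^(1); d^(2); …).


Via rank(M_{q-1}∘⋯∘M_p): M ≅ I[1,5], I[2,2], I[4,5]^3.
μ_θ-semistable layers: μ^(1)=23; μ^(2)=37/5; μ^(3)=-7; μ^(4)=-13

((0, 1, 0, 0, 0); (1, 1, 1, 1, 1); (0, 0, 0, 0, 3); (0, 0, 0, 3, 0))


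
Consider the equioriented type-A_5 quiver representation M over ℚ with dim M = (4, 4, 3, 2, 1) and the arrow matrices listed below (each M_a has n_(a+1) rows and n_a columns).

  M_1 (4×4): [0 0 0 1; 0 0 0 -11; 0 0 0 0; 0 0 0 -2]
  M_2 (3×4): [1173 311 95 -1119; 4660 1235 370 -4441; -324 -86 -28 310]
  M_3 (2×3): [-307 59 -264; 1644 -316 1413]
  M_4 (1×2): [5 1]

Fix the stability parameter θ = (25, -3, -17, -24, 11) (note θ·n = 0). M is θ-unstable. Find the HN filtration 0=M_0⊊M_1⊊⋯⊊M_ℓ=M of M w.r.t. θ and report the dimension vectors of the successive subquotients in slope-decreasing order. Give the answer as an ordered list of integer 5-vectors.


Interval decomposition of M: I[1,1]^3, I[1,5], I[2,2], I[2,3], I[2,4].
HN type (ℓ=6): μ^(1)=25; μ^(2)=11; μ^(3)=-3; μ^(4)=-19/4; μ^(5)=-10; μ^(6)=-44/3

((3, 0, 0, 0, 0); (0, 0, 0, 0, 1); (0, 1, 0, 0, 0); (1, 1, 1, 1, 0); (0, 1, 1, 0, 0); (0, 1, 1, 1, 0))


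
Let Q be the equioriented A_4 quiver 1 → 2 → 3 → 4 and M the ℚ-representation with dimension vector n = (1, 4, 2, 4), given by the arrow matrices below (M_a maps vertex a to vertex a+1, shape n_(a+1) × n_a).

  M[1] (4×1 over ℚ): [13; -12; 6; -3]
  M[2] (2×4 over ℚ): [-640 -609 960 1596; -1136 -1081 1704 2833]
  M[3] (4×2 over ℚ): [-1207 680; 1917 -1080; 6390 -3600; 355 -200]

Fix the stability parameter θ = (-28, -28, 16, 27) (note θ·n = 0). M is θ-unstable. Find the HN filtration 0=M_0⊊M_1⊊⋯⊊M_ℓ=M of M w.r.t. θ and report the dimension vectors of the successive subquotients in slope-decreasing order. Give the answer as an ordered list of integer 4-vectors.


Interval decomposition of M: I[1,3], I[2,2]^2, I[2,4], I[4,4]^3.
HN type (ℓ=3): μ^(1)=27; μ^(2)=16; μ^(3)=-28

((0, 0, 0, 4); (0, 0, 2, 0); (1, 4, 0, 0))


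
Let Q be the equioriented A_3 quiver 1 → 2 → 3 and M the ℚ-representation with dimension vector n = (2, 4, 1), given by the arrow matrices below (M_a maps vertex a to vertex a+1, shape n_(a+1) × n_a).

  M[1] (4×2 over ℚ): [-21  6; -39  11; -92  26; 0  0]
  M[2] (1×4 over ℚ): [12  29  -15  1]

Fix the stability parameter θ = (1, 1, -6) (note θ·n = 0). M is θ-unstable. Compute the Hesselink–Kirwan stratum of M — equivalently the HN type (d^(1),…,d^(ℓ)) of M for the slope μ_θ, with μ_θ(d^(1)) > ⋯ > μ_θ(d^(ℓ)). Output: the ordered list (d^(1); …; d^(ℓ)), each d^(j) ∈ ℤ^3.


Barcode: M ≅ I[1,2], I[1,3], I[2,2]^2. HN layers by μ_θ (2 steps, strictly decreasing):
  μ^(1)=1; μ^(2)=-4/3

((1, 3, 0); (1, 1, 1))


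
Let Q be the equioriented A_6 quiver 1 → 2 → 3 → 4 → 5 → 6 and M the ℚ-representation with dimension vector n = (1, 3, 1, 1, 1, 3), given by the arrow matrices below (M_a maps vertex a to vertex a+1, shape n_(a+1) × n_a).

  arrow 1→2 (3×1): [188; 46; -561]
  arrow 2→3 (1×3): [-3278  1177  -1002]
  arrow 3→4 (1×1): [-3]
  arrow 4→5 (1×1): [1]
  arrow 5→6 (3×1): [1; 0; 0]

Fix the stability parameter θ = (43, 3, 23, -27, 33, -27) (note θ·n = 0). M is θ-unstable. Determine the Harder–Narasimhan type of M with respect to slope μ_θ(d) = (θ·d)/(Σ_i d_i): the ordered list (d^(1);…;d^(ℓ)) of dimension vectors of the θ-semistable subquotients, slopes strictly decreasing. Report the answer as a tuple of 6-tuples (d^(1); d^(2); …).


Interval decomposition of M: I[1,2], I[2,2], I[2,6], I[6,6]^2.
HN type (ℓ=4): μ^(1)=23; μ^(2)=3; μ^(3)=-1/3; μ^(4)=-27

((1, 1, 0, 0, 0, 0); (0, 1, 0, 0, 1, 1); (0, 1, 1, 1, 0, 0); (0, 0, 0, 0, 0, 2))


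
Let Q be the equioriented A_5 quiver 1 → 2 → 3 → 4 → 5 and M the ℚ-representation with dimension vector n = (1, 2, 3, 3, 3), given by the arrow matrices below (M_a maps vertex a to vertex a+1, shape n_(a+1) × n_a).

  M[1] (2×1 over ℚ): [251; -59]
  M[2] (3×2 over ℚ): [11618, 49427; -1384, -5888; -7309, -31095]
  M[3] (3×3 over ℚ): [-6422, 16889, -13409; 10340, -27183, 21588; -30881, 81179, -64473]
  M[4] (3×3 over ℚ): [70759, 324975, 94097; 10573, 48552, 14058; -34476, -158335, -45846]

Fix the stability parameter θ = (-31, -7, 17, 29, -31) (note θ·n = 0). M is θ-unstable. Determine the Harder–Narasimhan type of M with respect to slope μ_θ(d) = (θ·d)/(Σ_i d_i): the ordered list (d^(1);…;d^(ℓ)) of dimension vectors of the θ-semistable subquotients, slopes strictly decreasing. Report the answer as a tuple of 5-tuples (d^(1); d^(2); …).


Barcode: M ≅ I[1,5], I[2,5], I[3,5]. HN layers by μ_θ (3 steps, strictly decreasing):
  μ^(1)=5; μ^(2)=-7; μ^(3)=-31

((0, 0, 3, 3, 3); (0, 2, 0, 0, 0); (1, 0, 0, 0, 0))


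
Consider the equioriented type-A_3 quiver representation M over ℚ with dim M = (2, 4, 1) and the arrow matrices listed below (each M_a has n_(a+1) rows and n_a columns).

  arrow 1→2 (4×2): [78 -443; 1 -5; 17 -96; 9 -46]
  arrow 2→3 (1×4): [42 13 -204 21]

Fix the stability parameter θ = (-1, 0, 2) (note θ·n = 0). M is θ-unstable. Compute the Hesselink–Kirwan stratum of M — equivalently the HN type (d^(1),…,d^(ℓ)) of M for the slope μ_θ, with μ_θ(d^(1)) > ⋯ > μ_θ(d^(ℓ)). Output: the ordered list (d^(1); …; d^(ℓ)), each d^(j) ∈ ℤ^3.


Barcode: M ≅ I[1,2], I[1,3], I[2,2]^2. HN layers by μ_θ (3 steps, strictly decreasing):
  μ^(1)=2; μ^(2)=0; μ^(3)=-1

((0, 0, 1); (0, 4, 0); (2, 0, 0))


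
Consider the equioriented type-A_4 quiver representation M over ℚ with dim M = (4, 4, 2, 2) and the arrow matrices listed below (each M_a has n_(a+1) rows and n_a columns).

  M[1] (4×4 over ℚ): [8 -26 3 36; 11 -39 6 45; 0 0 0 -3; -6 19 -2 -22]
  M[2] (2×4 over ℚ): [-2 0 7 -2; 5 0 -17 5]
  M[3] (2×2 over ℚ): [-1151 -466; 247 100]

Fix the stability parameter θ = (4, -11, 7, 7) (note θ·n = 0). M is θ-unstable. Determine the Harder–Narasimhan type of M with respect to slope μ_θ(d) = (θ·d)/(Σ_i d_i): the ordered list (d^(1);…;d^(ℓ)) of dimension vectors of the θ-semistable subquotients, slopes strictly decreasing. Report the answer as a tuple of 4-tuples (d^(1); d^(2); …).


Interval decomposition of M: I[1,2]^2, I[1,4]^2.
HN type (ℓ=2): μ^(1)=7; μ^(2)=-7/2

((0, 0, 2, 2); (4, 4, 0, 0))


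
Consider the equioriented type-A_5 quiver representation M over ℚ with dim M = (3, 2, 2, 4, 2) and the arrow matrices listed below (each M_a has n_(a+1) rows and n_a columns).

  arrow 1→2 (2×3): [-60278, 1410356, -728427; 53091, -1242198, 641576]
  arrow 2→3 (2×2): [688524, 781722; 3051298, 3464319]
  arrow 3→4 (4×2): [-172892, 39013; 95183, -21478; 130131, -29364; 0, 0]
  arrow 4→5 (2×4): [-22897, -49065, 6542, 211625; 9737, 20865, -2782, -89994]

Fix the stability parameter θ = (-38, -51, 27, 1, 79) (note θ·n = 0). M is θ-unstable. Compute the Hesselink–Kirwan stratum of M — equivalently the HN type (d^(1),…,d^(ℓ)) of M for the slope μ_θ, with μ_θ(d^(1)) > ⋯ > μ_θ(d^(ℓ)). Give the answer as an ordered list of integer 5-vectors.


Via rank(M_{q-1}∘⋯∘M_p): M ≅ I[1,1], I[1,2], I[1,5], I[3,4], I[4,4], I[4,5].
μ_θ-semistable layers: μ^(1)=79; μ^(2)=14; μ^(3)=1; μ^(4)=-38; μ^(5)=-89/2

((0, 0, 0, 0, 2); (0, 0, 2, 2, 0); (0, 0, 0, 2, 0); (1, 0, 0, 0, 0); (2, 2, 0, 0, 0))


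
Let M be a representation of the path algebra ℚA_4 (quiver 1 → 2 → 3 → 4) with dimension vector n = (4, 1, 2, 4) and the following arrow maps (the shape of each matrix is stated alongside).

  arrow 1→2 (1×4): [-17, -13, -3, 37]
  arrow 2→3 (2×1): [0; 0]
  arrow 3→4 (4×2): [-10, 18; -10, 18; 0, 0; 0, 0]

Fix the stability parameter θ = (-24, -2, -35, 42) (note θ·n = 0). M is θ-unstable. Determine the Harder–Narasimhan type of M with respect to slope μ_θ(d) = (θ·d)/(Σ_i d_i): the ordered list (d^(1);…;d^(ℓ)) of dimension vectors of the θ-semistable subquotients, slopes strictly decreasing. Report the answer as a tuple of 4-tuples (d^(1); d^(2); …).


Barcode: M ≅ I[1,1]^3, I[1,2], I[3,3], I[3,4], I[4,4]^3. HN layers by μ_θ (4 steps, strictly decreasing):
  μ^(1)=42; μ^(2)=-2; μ^(3)=-24; μ^(4)=-35

((0, 0, 0, 4); (0, 1, 0, 0); (4, 0, 0, 0); (0, 0, 2, 0))


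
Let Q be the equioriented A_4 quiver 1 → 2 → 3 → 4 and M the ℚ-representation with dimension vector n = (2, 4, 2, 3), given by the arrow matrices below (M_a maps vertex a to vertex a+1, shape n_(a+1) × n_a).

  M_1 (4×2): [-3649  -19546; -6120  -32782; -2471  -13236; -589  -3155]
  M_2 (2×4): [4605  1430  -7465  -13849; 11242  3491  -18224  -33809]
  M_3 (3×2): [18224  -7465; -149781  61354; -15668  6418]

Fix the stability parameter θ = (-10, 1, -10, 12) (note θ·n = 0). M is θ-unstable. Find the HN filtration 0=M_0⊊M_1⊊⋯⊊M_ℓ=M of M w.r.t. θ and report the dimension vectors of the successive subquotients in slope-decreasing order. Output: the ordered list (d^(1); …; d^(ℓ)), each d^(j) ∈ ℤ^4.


Barcode: M ≅ I[1,2], I[1,4], I[2,2], I[2,4], I[4,4]. HN layers by μ_θ (4 steps, strictly decreasing):
  μ^(1)=12; μ^(2)=1; μ^(3)=-9/2; μ^(4)=-10

((0, 0, 0, 3); (0, 2, 0, 0); (0, 2, 2, 0); (2, 0, 0, 0))


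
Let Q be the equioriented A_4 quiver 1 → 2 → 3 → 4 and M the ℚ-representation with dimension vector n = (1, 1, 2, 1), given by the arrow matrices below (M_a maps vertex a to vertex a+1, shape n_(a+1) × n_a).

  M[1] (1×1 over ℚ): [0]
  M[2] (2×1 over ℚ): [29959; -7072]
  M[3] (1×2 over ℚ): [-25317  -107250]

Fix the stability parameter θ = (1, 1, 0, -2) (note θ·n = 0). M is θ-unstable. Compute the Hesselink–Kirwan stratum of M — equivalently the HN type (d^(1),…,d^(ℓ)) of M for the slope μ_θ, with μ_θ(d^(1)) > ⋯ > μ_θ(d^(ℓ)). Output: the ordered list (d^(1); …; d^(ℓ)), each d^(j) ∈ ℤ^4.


Interval decomposition of M: I[1,1], I[2,4], I[3,3].
HN type (ℓ=3): μ^(1)=1; μ^(2)=0; μ^(3)=-1/3

((1, 0, 0, 0); (0, 0, 1, 0); (0, 1, 1, 1))


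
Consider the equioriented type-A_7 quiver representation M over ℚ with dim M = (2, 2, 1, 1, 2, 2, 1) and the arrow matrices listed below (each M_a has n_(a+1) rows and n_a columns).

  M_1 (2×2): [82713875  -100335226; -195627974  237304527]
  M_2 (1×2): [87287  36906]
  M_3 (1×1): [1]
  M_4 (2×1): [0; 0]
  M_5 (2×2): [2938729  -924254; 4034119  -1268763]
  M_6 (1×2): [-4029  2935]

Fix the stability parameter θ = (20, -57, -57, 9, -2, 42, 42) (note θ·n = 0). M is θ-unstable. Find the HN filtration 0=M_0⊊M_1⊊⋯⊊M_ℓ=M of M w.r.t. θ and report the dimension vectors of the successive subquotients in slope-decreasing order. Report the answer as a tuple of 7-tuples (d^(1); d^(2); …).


Interval decomposition of M: I[1,2], I[1,4], I[5,6], I[5,7].
HN type (ℓ=5): μ^(1)=42; μ^(2)=9; μ^(3)=-2; μ^(4)=-37/2; μ^(5)=-94/3

((0, 0, 0, 0, 0, 2, 1); (0, 0, 0, 1, 0, 0, 0); (0, 0, 0, 0, 2, 0, 0); (1, 1, 0, 0, 0, 0, 0); (1, 1, 1, 0, 0, 0, 0))


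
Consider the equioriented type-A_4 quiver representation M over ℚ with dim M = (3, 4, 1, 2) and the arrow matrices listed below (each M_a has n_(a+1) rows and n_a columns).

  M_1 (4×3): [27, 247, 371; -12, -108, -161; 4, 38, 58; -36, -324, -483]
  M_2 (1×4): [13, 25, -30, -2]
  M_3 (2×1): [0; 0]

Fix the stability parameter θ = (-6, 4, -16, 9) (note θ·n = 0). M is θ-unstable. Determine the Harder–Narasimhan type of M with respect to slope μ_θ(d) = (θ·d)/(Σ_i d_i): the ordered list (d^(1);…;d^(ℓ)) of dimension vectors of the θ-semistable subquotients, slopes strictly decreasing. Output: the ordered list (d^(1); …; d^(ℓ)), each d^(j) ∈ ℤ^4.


Via rank(M_{q-1}∘⋯∘M_p): M ≅ I[1,2]^2, I[1,3], I[2,2], I[4,4]^2.
μ_θ-semistable layers: μ^(1)=9; μ^(2)=4; μ^(3)=-6

((0, 0, 0, 2); (0, 3, 0, 0); (3, 1, 1, 0))


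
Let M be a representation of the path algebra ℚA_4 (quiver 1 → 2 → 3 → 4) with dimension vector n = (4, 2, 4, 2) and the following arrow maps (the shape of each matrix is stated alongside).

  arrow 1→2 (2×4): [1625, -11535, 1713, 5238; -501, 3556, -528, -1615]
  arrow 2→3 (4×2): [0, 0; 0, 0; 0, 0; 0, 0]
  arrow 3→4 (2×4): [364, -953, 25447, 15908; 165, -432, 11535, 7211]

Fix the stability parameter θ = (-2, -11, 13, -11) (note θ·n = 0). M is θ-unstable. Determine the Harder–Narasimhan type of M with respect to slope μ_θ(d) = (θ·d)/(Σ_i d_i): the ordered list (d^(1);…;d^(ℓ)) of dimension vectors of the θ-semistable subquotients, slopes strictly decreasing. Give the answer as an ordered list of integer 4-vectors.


Barcode: M ≅ I[1,1]^2, I[1,2]^2, I[3,3]^2, I[3,4]^2. HN layers by μ_θ (4 steps, strictly decreasing):
  μ^(1)=13; μ^(2)=1; μ^(3)=-2; μ^(4)=-13/2

((0, 0, 2, 0); (0, 0, 2, 2); (2, 0, 0, 0); (2, 2, 0, 0))


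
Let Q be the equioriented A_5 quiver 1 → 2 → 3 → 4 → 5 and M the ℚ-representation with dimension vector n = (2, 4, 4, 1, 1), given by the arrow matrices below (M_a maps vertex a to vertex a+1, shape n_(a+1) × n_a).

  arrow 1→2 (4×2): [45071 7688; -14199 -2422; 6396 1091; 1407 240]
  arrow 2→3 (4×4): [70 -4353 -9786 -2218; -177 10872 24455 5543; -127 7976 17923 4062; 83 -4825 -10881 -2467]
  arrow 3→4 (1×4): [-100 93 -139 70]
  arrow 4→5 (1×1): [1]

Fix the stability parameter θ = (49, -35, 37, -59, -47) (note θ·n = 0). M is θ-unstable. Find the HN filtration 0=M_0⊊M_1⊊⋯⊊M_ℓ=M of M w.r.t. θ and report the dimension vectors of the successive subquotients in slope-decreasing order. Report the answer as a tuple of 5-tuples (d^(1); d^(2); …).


Via rank(M_{q-1}∘⋯∘M_p): M ≅ I[1,3], I[1,5], I[2,2], I[2,3], I[3,3].
μ_θ-semistable layers: μ^(1)=37; μ^(2)=7; μ^(3)=-11; μ^(4)=-35

((0, 0, 3, 0, 0); (1, 1, 0, 0, 0); (1, 1, 1, 1, 1); (0, 2, 0, 0, 0))


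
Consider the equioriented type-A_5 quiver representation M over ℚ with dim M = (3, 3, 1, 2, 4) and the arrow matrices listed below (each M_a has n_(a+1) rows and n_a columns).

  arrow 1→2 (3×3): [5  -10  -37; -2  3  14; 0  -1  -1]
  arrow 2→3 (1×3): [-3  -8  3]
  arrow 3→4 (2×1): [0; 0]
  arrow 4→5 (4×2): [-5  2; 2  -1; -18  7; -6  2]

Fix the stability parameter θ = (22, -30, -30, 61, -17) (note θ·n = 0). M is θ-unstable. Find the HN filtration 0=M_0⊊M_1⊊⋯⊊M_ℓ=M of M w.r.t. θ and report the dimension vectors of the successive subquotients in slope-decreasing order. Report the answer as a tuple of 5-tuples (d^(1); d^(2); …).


Barcode: M ≅ I[1,2]^2, I[1,3], I[4,5]^2, I[5,5]^2. HN layers by μ_θ (4 steps, strictly decreasing):
  μ^(1)=22; μ^(2)=-4; μ^(3)=-38/3; μ^(4)=-17

((0, 0, 0, 2, 2); (2, 2, 0, 0, 0); (1, 1, 1, 0, 0); (0, 0, 0, 0, 2))


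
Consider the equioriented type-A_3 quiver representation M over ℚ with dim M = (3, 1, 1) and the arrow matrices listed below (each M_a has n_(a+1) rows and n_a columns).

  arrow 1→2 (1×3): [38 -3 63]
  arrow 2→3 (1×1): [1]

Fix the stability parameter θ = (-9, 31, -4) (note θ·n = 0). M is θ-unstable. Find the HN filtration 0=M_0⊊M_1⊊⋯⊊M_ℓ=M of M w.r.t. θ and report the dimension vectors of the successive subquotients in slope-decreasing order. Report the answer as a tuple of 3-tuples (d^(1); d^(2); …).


Interval decomposition of M: I[1,1]^2, I[1,3].
HN type (ℓ=2): μ^(1)=27/2; μ^(2)=-9

((0, 1, 1); (3, 0, 0))


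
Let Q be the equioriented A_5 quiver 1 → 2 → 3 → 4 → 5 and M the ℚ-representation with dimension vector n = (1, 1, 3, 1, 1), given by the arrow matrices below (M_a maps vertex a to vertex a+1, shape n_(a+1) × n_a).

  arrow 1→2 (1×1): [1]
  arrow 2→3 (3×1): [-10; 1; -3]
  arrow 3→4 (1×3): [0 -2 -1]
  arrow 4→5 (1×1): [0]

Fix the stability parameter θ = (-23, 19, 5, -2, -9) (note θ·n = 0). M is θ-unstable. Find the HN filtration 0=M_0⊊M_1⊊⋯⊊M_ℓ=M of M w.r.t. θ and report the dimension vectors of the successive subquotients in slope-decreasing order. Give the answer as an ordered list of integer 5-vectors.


Interval decomposition of M: I[1,4], I[3,3]^2, I[5,5].
HN type (ℓ=4): μ^(1)=22/3; μ^(2)=5; μ^(3)=-9; μ^(4)=-23

((0, 1, 1, 1, 0); (0, 0, 2, 0, 0); (0, 0, 0, 0, 1); (1, 0, 0, 0, 0))


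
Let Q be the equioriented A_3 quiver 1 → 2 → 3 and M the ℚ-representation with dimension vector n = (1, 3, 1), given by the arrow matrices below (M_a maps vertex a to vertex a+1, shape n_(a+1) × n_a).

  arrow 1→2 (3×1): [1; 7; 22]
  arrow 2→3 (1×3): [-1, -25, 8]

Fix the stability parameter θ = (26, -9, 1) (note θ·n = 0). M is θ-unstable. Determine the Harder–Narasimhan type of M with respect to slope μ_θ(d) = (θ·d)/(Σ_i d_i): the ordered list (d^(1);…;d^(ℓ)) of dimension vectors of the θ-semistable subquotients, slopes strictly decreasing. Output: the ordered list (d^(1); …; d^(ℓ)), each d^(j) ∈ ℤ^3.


Interval decomposition of M: I[1,2], I[2,2], I[2,3].
HN type (ℓ=3): μ^(1)=17/2; μ^(2)=1; μ^(3)=-9

((1, 1, 0); (0, 0, 1); (0, 2, 0))


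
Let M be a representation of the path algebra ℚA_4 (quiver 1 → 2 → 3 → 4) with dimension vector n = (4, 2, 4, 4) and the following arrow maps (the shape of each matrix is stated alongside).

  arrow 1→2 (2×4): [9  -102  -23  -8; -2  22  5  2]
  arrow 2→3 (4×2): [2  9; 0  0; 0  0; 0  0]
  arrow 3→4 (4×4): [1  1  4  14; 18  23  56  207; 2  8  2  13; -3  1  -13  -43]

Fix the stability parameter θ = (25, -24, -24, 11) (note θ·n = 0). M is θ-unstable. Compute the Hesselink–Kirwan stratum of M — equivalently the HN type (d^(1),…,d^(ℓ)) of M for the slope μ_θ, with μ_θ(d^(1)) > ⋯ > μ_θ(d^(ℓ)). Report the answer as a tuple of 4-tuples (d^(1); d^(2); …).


Barcode: M ≅ I[1,1]^2, I[1,2], I[1,4], I[3,4]^3. HN layers by μ_θ (5 steps, strictly decreasing):
  μ^(1)=25; μ^(2)=11; μ^(3)=1/2; μ^(4)=-23/3; μ^(5)=-24

((2, 0, 0, 0); (0, 0, 0, 4); (1, 1, 0, 0); (1, 1, 1, 0); (0, 0, 3, 0))


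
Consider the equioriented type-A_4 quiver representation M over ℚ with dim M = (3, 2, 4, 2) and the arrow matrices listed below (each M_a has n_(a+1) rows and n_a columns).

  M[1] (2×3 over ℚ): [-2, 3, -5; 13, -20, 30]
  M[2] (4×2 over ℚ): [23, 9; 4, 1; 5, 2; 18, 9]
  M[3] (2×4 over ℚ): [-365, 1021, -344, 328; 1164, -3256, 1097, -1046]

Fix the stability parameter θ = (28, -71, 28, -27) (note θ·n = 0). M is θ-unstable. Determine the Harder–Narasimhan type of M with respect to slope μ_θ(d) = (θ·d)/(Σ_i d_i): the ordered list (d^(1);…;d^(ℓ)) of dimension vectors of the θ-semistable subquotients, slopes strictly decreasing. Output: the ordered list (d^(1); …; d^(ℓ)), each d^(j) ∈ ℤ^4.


Interval decomposition of M: I[1,1], I[1,3], I[1,4], I[3,3], I[3,4].
HN type (ℓ=3): μ^(1)=28; μ^(2)=1/2; μ^(3)=-43/2

((1, 0, 2, 0); (0, 0, 2, 2); (2, 2, 0, 0))


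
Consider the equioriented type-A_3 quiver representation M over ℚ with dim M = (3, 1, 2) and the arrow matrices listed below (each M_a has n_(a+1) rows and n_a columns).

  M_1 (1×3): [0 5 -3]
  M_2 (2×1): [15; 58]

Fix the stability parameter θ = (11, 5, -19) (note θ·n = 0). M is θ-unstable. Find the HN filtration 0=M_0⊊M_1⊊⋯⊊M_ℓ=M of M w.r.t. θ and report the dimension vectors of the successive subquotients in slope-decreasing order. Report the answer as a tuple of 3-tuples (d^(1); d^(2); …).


Barcode: M ≅ I[1,1]^2, I[1,3], I[3,3]. HN layers by μ_θ (3 steps, strictly decreasing):
  μ^(1)=11; μ^(2)=-1; μ^(3)=-19

((2, 0, 0); (1, 1, 1); (0, 0, 1))


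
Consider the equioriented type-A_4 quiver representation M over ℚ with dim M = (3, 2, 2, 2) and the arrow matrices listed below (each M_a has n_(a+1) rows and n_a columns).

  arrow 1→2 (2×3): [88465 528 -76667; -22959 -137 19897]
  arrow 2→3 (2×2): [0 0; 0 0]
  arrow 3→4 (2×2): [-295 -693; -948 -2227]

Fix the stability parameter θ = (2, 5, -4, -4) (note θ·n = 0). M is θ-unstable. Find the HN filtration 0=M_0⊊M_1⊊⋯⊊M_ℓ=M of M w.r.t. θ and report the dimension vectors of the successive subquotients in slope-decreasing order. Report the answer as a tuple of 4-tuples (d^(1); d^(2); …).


Barcode: M ≅ I[1,1], I[1,2]^2, I[3,4]^2. HN layers by μ_θ (3 steps, strictly decreasing):
  μ^(1)=5; μ^(2)=2; μ^(3)=-4

((0, 2, 0, 0); (3, 0, 0, 0); (0, 0, 2, 2))


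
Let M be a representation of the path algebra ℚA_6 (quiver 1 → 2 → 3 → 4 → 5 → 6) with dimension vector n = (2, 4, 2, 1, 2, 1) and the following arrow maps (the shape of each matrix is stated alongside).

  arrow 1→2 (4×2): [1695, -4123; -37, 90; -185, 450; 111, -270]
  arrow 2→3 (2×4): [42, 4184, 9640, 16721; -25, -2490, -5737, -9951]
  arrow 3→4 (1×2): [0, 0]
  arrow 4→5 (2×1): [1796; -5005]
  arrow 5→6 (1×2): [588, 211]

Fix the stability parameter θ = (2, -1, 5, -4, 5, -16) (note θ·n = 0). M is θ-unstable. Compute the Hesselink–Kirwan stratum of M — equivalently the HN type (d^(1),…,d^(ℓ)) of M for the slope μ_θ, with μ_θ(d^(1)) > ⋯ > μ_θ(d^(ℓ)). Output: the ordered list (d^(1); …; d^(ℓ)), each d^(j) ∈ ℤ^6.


Interval decomposition of M: I[1,3]^2, I[2,2]^2, I[4,6], I[5,5].
HN type (ℓ=4): μ^(1)=5; μ^(2)=1/2; μ^(3)=-1; μ^(4)=-5

((0, 0, 2, 0, 1, 0); (2, 2, 0, 0, 0, 0); (0, 2, 0, 0, 0, 0); (0, 0, 0, 1, 1, 1))


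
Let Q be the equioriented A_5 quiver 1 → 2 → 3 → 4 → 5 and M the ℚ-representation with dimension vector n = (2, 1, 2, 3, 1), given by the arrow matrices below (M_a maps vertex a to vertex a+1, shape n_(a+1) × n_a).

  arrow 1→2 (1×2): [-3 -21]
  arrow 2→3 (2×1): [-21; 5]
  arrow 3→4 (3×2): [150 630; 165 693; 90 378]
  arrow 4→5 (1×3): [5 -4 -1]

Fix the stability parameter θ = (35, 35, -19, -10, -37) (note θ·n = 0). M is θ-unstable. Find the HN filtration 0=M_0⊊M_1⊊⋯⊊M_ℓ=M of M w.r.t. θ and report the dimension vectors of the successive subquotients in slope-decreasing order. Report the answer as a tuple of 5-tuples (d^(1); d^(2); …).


Via rank(M_{q-1}∘⋯∘M_p): M ≅ I[1,1], I[1,3], I[3,4], I[4,4], I[4,5].
μ_θ-semistable layers: μ^(1)=35; μ^(2)=17; μ^(3)=-10; μ^(4)=-19; μ^(5)=-47/2

((1, 0, 0, 0, 0); (1, 1, 1, 0, 0); (0, 0, 0, 2, 0); (0, 0, 1, 0, 0); (0, 0, 0, 1, 1))


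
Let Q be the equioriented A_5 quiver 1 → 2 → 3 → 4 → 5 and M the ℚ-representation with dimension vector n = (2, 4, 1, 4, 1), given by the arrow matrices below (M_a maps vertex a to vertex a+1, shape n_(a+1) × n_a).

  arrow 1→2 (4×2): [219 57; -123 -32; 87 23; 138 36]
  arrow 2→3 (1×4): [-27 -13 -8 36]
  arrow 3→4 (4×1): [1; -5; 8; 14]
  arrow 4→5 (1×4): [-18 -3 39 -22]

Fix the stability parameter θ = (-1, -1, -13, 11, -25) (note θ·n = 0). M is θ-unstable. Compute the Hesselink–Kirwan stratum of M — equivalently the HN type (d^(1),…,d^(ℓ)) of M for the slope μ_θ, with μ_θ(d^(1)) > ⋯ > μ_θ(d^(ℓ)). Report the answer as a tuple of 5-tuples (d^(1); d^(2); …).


Barcode: M ≅ I[1,2], I[1,5], I[2,2]^2, I[4,4]^3. HN layers by μ_θ (3 steps, strictly decreasing):
  μ^(1)=11; μ^(2)=-1; μ^(3)=-29/5

((0, 0, 0, 3, 0); (1, 3, 0, 0, 0); (1, 1, 1, 1, 1))


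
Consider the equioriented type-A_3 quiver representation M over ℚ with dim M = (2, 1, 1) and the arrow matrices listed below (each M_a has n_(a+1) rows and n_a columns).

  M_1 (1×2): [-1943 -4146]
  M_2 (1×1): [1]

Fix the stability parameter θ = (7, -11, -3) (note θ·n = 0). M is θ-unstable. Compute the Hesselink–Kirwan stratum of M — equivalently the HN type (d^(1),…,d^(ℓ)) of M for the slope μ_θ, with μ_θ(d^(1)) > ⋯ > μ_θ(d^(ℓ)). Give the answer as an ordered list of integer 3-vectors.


Interval decomposition of M: I[1,1], I[1,3].
HN type (ℓ=2): μ^(1)=7; μ^(2)=-7/3

((1, 0, 0); (1, 1, 1))


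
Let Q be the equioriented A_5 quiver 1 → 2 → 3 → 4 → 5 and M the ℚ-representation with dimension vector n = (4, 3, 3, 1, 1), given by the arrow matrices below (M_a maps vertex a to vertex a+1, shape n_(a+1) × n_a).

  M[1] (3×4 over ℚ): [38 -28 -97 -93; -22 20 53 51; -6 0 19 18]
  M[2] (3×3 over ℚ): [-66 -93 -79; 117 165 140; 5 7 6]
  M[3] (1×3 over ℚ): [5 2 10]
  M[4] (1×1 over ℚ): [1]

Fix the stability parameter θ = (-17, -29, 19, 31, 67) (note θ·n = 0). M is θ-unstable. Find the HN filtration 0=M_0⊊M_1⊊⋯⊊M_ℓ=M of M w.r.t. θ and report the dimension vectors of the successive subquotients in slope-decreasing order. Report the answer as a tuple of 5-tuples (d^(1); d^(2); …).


Barcode: M ≅ I[1,1]^2, I[1,2], I[1,5], I[2,3], I[3,3]. HN layers by μ_θ (6 steps, strictly decreasing):
  μ^(1)=67; μ^(2)=31; μ^(3)=19; μ^(4)=-17; μ^(5)=-23; μ^(6)=-29

((0, 0, 0, 0, 1); (0, 0, 0, 1, 0); (0, 0, 3, 0, 0); (2, 0, 0, 0, 0); (2, 2, 0, 0, 0); (0, 1, 0, 0, 0))


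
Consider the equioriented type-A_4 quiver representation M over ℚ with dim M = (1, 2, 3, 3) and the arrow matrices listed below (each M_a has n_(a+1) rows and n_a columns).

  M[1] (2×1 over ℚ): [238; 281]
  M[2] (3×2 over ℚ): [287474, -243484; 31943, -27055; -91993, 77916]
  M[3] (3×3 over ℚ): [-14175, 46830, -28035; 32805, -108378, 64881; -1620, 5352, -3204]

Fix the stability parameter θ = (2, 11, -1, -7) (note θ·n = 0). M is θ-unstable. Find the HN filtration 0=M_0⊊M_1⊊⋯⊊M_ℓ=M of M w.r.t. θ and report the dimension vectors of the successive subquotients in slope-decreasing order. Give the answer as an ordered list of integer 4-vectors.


Barcode: M ≅ I[1,3], I[2,4], I[3,3], I[4,4]^2. HN layers by μ_θ (5 steps, strictly decreasing):
  μ^(1)=5; μ^(2)=2; μ^(3)=1; μ^(4)=-1; μ^(5)=-7

((0, 1, 1, 0); (1, 0, 0, 0); (0, 1, 1, 1); (0, 0, 1, 0); (0, 0, 0, 2))
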